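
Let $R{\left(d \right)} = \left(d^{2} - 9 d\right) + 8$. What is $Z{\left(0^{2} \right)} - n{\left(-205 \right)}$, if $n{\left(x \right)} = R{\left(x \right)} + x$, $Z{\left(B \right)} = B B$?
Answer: $-43673$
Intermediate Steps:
$R{\left(d \right)} = 8 + d^{2} - 9 d$
$Z{\left(B \right)} = B^{2}$
$n{\left(x \right)} = 8 + x^{2} - 8 x$ ($n{\left(x \right)} = \left(8 + x^{2} - 9 x\right) + x = 8 + x^{2} - 8 x$)
$Z{\left(0^{2} \right)} - n{\left(-205 \right)} = \left(0^{2}\right)^{2} - \left(8 + \left(-205\right)^{2} - -1640\right) = 0^{2} - \left(8 + 42025 + 1640\right) = 0 - 43673 = -43673$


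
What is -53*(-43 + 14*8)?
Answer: -3657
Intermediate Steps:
-53*(-43 + 14*8) = -53*(-43 + 112) = -53*69 = -3657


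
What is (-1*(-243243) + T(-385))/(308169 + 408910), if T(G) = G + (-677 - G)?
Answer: 242566/717079 ≈ 0.33827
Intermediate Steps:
T(G) = -677
(-1*(-243243) + T(-385))/(308169 + 408910) = (-1*(-243243) - 677)/(308169 + 408910) = (243243 - 677)/717079 = 242566*(1/717079) = 242566/717079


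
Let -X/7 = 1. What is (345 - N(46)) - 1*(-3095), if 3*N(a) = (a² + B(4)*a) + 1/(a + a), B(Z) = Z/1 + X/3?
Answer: 2243141/828 ≈ 2709.1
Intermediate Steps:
X = -7 (X = -7*1 = -7)
B(Z) = -7/3 + Z (B(Z) = Z/1 - 7/3 = Z*1 - 7*⅓ = Z - 7/3 = -7/3 + Z)
N(a) = a²/3 + 1/(6*a) + 5*a/9 (N(a) = ((a² + (-7/3 + 4)*a) + 1/(a + a))/3 = ((a² + 5*a/3) + 1/(2*a))/3 = (a² + 1/(2*a) + 5*a/3)/3 = a²/3 + 1/(6*a) + 5*a/9)
(345 - N(46)) - 1*(-3095) = (345 - (3 + 2*46²*(5 + 3*46))/(18*46)) - 1*(-3095) = (345 - (3 + 2*2116*(5 + 138))/(18*46)) + 3095 = (345 - (3 + 2*2116*143)/(18*46)) + 3095 = (345 - (3 + 605176)/(18*46)) + 3095 = (345 - 605179/(18*46)) + 3095 = (345 - 1*605179/828) + 3095 = (345 - 605179/828) + 3095 = -319519/828 + 3095 = 2243141/828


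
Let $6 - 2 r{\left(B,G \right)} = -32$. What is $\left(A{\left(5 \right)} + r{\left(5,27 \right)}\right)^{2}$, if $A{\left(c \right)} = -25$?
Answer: $36$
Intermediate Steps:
$r{\left(B,G \right)} = 19$ ($r{\left(B,G \right)} = 3 - -16 = 3 + 16 = 19$)
$\left(A{\left(5 \right)} + r{\left(5,27 \right)}\right)^{2} = \left(-25 + 19\right)^{2} = \left(-6\right)^{2} = 36$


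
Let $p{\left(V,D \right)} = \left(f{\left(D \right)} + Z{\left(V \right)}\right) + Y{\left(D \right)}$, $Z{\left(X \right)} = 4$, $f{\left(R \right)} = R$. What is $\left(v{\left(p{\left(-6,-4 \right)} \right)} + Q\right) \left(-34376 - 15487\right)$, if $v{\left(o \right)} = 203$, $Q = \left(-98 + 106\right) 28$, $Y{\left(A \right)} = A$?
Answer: $-21291501$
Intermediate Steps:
$Q = 224$ ($Q = 8 \cdot 28 = 224$)
$p{\left(V,D \right)} = 4 + 2 D$ ($p{\left(V,D \right)} = \left(D + 4\right) + D = \left(4 + D\right) + D = 4 + 2 D$)
$\left(v{\left(p{\left(-6,-4 \right)} \right)} + Q\right) \left(-34376 - 15487\right) = \left(203 + 224\right) \left(-34376 - 15487\right) = 427 \left(-49863\right) = -21291501$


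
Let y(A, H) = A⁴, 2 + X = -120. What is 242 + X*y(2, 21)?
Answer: -1710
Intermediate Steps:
X = -122 (X = -2 - 120 = -122)
242 + X*y(2, 21) = 242 - 122*2⁴ = 242 - 122*16 = 242 - 1952 = -1710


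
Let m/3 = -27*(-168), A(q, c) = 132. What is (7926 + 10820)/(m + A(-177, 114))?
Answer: 9373/6870 ≈ 1.3643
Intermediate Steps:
m = 13608 (m = 3*(-27*(-168)) = 3*4536 = 13608)
(7926 + 10820)/(m + A(-177, 114)) = (7926 + 10820)/(13608 + 132) = 18746/13740 = 18746*(1/13740) = 9373/6870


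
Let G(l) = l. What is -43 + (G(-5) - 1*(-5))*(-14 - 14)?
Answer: -43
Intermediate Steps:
-43 + (G(-5) - 1*(-5))*(-14 - 14) = -43 + (-5 - 1*(-5))*(-14 - 14) = -43 + (-5 + 5)*(-28) = -43 + 0*(-28) = -43 + 0 = -43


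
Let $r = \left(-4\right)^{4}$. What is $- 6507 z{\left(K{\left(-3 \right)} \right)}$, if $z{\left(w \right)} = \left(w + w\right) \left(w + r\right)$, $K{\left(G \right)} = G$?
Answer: $9877626$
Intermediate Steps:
$r = 256$
$z{\left(w \right)} = 2 w \left(256 + w\right)$ ($z{\left(w \right)} = \left(w + w\right) \left(w + 256\right) = 2 w \left(256 + w\right)$)
$- 6507 z{\left(K{\left(-3 \right)} \right)} = - 6507 \cdot 2 \left(-3\right) \left(256 - 3\right) = - 6507 \cdot 2 \left(-3\right) 253 = \left(-6507\right) \left(-1518\right) = 9877626$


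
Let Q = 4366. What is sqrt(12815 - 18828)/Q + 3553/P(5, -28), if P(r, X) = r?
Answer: 3553/5 + I*sqrt(6013)/4366 ≈ 710.6 + 0.017761*I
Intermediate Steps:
sqrt(12815 - 18828)/Q + 3553/P(5, -28) = sqrt(12815 - 18828)/4366 + 3553/5 = sqrt(-6013)*(1/4366) + 3553*(1/5) = (I*sqrt(6013))*(1/4366) + 3553/5 = I*sqrt(6013)/4366 + 3553/5 = 3553/5 + I*sqrt(6013)/4366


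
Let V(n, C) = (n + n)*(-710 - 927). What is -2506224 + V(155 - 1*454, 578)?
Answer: -1527298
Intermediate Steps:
V(n, C) = -3274*n (V(n, C) = (2*n)*(-1637) = -3274*n)
-2506224 + V(155 - 1*454, 578) = -2506224 - 3274*(155 - 1*454) = -2506224 - 3274*(155 - 454) = -2506224 - 3274*(-299) = -2506224 + 978926 = -1527298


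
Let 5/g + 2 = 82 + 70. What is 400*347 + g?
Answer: 4164001/30 ≈ 1.3880e+5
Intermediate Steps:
g = 1/30 (g = 5/(-2 + (82 + 70)) = 5/(-2 + 152) = 5/150 = 5*(1/150) = 1/30 ≈ 0.033333)
400*347 + g = 400*347 + 1/30 = 138800 + 1/30 = 4164001/30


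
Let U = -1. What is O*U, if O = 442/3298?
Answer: -13/97 ≈ -0.13402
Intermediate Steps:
O = 13/97 (O = 442*(1/3298) = 13/97 ≈ 0.13402)
O*U = (13/97)*(-1) = -13/97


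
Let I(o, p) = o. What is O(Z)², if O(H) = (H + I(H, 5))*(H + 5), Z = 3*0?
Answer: 0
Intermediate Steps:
Z = 0
O(H) = 2*H*(5 + H) (O(H) = (H + H)*(H + 5) = (2*H)*(5 + H) = 2*H*(5 + H))
O(Z)² = (2*0*(5 + 0))² = (2*0*5)² = 0² = 0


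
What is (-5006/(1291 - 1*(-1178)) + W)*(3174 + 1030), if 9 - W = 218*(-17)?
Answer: 38539451116/2469 ≈ 1.5609e+7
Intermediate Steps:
W = 3715 (W = 9 - 218*(-17) = 9 - 1*(-3706) = 9 + 3706 = 3715)
(-5006/(1291 - 1*(-1178)) + W)*(3174 + 1030) = (-5006/(1291 - 1*(-1178)) + 3715)*(3174 + 1030) = (-5006/(1291 + 1178) + 3715)*4204 = (-5006/2469 + 3715)*4204 = (9167329/2469)*4204 = 38539451116/2469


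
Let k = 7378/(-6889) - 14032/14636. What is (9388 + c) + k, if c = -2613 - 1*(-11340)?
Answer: 456570943151/25206851 ≈ 18113.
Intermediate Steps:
k = -51162714/25206851 (k = 7378*(-1/6889) - 14032*1/14636 = -7378/6889 - 3508/3659 = -51162714/25206851 ≈ -2.0297)
c = 8727 (c = -2613 + 11340 = 8727)
(9388 + c) + k = (9388 + 8727) - 51162714/25206851 = 18115 - 51162714/25206851 = 456570943151/25206851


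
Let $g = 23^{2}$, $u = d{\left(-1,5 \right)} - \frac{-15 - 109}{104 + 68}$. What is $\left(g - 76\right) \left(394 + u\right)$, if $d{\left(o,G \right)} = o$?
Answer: $\frac{7669290}{43} \approx 1.7836 \cdot 10^{5}$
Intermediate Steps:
$u = - \frac{12}{43}$ ($u = -1 - \frac{-15 - 109}{104 + 68} = -1 - - \frac{124}{172} = -1 - \left(-124\right) \frac{1}{172} = -1 - - \frac{31}{43} = -1 + \frac{31}{43} = - \frac{12}{43} \approx -0.27907$)
$g = 529$
$\left(g - 76\right) \left(394 + u\right) = \left(529 - 76\right) \left(394 - \frac{12}{43}\right) = 453 \cdot \frac{16930}{43} = \frac{7669290}{43}$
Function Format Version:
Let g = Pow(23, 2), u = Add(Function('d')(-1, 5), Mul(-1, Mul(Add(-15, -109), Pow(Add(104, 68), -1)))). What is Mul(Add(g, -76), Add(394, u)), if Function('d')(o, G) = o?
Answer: Rational(7669290, 43) ≈ 1.7836e+5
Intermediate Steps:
u = Rational(-12, 43) (u = Add(-1, Mul(-1, Mul(Add(-15, -109), Pow(Add(104, 68), -1)))) = Add(-1, Mul(-1, Mul(-124, Pow(172, -1)))) = Add(-1, Mul(-1, Mul(-124, Rational(1, 172)))) = Add(-1, Mul(-1, Rational(-31, 43))) = Add(-1, Rational(31, 43)) = Rational(-12, 43) ≈ -0.27907)
g = 529
Mul(Add(g, -76), Add(394, u)) = Mul(Add(529, -76), Add(394, Rational(-12, 43))) = Mul(453, Rational(16930, 43)) = Rational(7669290, 43)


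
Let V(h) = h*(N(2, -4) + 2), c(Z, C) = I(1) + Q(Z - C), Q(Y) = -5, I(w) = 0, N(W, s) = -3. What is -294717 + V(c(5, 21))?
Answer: -294712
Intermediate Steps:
c(Z, C) = -5 (c(Z, C) = 0 - 5 = -5)
V(h) = -h (V(h) = h*(-3 + 2) = h*(-1) = -h)
-294717 + V(c(5, 21)) = -294717 - 1*(-5) = -294717 + 5 = -294712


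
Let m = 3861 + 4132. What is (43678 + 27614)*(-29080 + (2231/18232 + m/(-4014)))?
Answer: -6322131859009031/3049302 ≈ -2.0733e+9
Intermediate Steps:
m = 7993
(43678 + 27614)*(-29080 + (2231/18232 + m/(-4014))) = (43678 + 27614)*(-29080 + (2231/18232 + 7993/(-4014))) = 71292*(-29080 + (2231*(1/18232) + 7993*(-1/4014))) = 71292*(-29080 + (2231/18232 - 7993/4014)) = 71292*(-29080 - 68386571/36591624) = 71292*(-1064152812491/36591624) = -6322131859009031/3049302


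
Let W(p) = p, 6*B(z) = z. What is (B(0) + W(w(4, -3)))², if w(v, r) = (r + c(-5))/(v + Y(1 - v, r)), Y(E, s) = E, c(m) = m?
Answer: 64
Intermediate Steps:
B(z) = z/6
w(v, r) = -5 + r (w(v, r) = (r - 5)/(v + (1 - v)) = (-5 + r)/1 = (-5 + r)*1 = -5 + r)
(B(0) + W(w(4, -3)))² = ((⅙)*0 + (-5 - 3))² = (0 - 8)² = (-8)² = 64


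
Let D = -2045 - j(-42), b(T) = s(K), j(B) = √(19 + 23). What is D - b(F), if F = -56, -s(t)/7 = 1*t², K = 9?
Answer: -1478 - √42 ≈ -1484.5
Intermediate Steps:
j(B) = √42
s(t) = -7*t²
b(T) = -567 (b(T) = -7*9² = -7*81 = -567)
D = -2045 - √42 ≈ -2051.5
D - b(F) = (-2045 - √42) - 1*(-567) = (-2045 - √42) + 567 = -1478 - √42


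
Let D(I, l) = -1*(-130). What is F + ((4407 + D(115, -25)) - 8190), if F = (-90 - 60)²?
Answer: 18847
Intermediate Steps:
D(I, l) = 130
F = 22500 (F = (-150)² = 22500)
F + ((4407 + D(115, -25)) - 8190) = 22500 + ((4407 + 130) - 8190) = 22500 + (4537 - 8190) = 22500 - 3653 = 18847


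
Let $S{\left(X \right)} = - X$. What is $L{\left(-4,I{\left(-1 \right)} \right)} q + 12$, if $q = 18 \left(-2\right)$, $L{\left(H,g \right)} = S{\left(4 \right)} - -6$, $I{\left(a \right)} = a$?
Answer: $-60$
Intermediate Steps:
$L{\left(H,g \right)} = 2$ ($L{\left(H,g \right)} = \left(-1\right) 4 - -6 = -4 + 6 = 2$)
$q = -36$
$L{\left(-4,I{\left(-1 \right)} \right)} q + 12 = 2 \left(-36\right) + 12 = -72 + 12 = -60$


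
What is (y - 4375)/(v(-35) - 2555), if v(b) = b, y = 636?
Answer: 3739/2590 ≈ 1.4436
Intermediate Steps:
(y - 4375)/(v(-35) - 2555) = (636 - 4375)/(-35 - 2555) = -3739/(-2590) = -3739*(-1/2590) = 3739/2590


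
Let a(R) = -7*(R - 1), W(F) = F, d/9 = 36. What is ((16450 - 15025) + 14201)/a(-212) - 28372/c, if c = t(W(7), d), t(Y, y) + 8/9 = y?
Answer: -83820865/1083957 ≈ -77.329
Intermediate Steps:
d = 324 (d = 9*36 = 324)
t(Y, y) = -8/9 + y
a(R) = 7 - 7*R (a(R) = -7*(-1 + R) = 7 - 7*R)
c = 2908/9 (c = -8/9 + 324 = 2908/9 ≈ 323.11)
((16450 - 15025) + 14201)/a(-212) - 28372/c = ((16450 - 15025) + 14201)/(7 - 7*(-212)) - 28372/2908/9 = (1425 + 14201)/(7 + 1484) - 28372*9/2908 = 15626/1491 - 63837/727 = -83820865/1083957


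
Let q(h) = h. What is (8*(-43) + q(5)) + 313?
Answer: -26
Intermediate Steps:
(8*(-43) + q(5)) + 313 = (8*(-43) + 5) + 313 = (-344 + 5) + 313 = -339 + 313 = -26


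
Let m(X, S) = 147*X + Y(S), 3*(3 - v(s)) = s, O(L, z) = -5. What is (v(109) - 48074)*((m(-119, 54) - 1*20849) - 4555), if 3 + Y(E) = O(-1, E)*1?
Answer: 6192135410/3 ≈ 2.0640e+9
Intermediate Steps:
v(s) = 3 - s/3
Y(E) = -8 (Y(E) = -3 - 5*1 = -3 - 5 = -8)
m(X, S) = -8 + 147*X (m(X, S) = 147*X - 8 = -8 + 147*X)
(v(109) - 48074)*((m(-119, 54) - 1*20849) - 4555) = ((3 - ⅓*109) - 48074)*(((-8 + 147*(-119)) - 1*20849) - 4555) = ((3 - 109/3) - 48074)*(((-8 - 17493) - 20849) - 4555) = (-100/3 - 48074)*((-17501 - 20849) - 4555) = -144322*(-38350 - 4555)/3 = -144322/3*(-42905) = 6192135410/3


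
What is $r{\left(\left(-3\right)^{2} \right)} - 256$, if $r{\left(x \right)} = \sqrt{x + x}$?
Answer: $-256 + 3 \sqrt{2} \approx -251.76$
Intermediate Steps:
$r{\left(x \right)} = \sqrt{2} \sqrt{x}$ ($r{\left(x \right)} = \sqrt{2 x} = \sqrt{2} \sqrt{x}$)
$r{\left(\left(-3\right)^{2} \right)} - 256 = \sqrt{2} \sqrt{\left(-3\right)^{2}} - 256 = \sqrt{2} \sqrt{9} - 256 = \sqrt{2} \cdot 3 - 256 = 3 \sqrt{2} - 256 = -256 + 3 \sqrt{2}$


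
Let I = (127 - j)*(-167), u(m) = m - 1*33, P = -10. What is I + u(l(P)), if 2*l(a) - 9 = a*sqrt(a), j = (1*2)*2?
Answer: -41139/2 - 5*I*sqrt(10) ≈ -20570.0 - 15.811*I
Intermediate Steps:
j = 4 (j = 2*2 = 4)
l(a) = 9/2 + a**(3/2)/2 (l(a) = 9/2 + (a*sqrt(a))/2 = 9/2 + a**(3/2)/2)
u(m) = -33 + m (u(m) = m - 33 = -33 + m)
I = -20541 (I = (127 - 1*4)*(-167) = (127 - 4)*(-167) = 123*(-167) = -20541)
I + u(l(P)) = -20541 + (-33 + (9/2 + (-10)**(3/2)/2)) = -20541 + (-33 + (9/2 + (-10*I*sqrt(10))/2)) = -20541 + (-33 + (9/2 - 5*I*sqrt(10))) = -20541 + (-57/2 - 5*I*sqrt(10)) = -41139/2 - 5*I*sqrt(10)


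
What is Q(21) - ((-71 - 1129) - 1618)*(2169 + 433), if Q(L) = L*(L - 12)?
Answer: 7332625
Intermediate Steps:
Q(L) = L*(-12 + L)
Q(21) - ((-71 - 1129) - 1618)*(2169 + 433) = 21*(-12 + 21) - ((-71 - 1129) - 1618)*(2169 + 433) = 21*9 - (-1200 - 1618)*2602 = 189 - (-2818)*2602 = 189 - 1*(-7332436) = 189 + 7332436 = 7332625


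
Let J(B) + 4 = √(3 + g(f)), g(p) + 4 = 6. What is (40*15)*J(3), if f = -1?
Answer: -2400 + 600*√5 ≈ -1058.4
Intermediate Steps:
g(p) = 2 (g(p) = -4 + 6 = 2)
J(B) = -4 + √5 (J(B) = -4 + √(3 + 2) = -4 + √5)
(40*15)*J(3) = (40*15)*(-4 + √5) = 600*(-4 + √5) = -2400 + 600*√5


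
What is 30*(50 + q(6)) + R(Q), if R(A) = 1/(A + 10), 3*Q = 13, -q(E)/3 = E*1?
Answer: 41283/43 ≈ 960.07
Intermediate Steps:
q(E) = -3*E
Q = 13/3 (Q = (1/3)*13 = 13/3 ≈ 4.3333)
R(A) = 1/(10 + A)
30*(50 + q(6)) + R(Q) = 30*(50 - 3*6) + 1/(10 + 13/3) = 30*(50 - 18) + 1/(43/3) = 30*32 + 3/43 = 960 + 3/43 = 41283/43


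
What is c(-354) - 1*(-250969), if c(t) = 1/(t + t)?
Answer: 177686051/708 ≈ 2.5097e+5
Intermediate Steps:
c(t) = 1/(2*t)
c(-354) - 1*(-250969) = (½)/(-354) - 1*(-250969) = (½)*(-1/354) + 250969 = -1/708 + 250969 = 177686051/708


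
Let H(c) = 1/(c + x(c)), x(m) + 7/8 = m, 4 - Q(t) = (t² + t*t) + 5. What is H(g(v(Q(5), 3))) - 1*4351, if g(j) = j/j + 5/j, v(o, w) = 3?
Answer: -465533/107 ≈ -4350.8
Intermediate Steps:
Q(t) = -1 - 2*t² (Q(t) = 4 - ((t² + t*t) + 5) = 4 - ((t² + t²) + 5) = 4 - (2*t² + 5) = 4 - (5 + 2*t²) = 4 + (-5 - 2*t²) = -1 - 2*t²)
x(m) = -7/8 + m
g(j) = 1 + 5/j
H(c) = 1/(-7/8 + 2*c) (H(c) = 1/(c + (-7/8 + c)) = 1/(-7/8 + 2*c))
H(g(v(Q(5), 3))) - 1*4351 = 8/(-7 + 16*((5 + 3)/3)) - 1*4351 = 8/(-7 + 16*((⅓)*8)) - 4351 = 8/(-7 + 16*(8/3)) - 4351 = 8/(-7 + 128/3) - 4351 = 8/(107/3) - 4351 = 8*(3/107) - 4351 = 24/107 - 4351 = -465533/107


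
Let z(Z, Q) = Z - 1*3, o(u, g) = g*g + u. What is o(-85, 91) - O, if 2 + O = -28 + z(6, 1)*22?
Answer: 8160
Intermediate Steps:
o(u, g) = u + g² (o(u, g) = g² + u = u + g²)
z(Z, Q) = -3 + Z (z(Z, Q) = Z - 3 = -3 + Z)
O = 36 (O = -2 + (-28 + (-3 + 6)*22) = -2 + (-28 + 3*22) = -2 + (-28 + 66) = -2 + 38 = 36)
o(-85, 91) - O = (-85 + 91²) - 1*36 = (-85 + 8281) - 36 = 8196 - 36 = 8160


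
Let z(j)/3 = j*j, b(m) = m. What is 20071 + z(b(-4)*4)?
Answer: 20839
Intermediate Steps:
z(j) = 3*j² (z(j) = 3*(j*j) = 3*j²)
20071 + z(b(-4)*4) = 20071 + 3*(-4*4)² = 20071 + 3*(-16)² = 20071 + 3*256 = 20071 + 768 = 20839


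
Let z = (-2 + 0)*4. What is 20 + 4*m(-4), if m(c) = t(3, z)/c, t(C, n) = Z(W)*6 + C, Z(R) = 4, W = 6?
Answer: -7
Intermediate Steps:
z = -8 (z = -2*4 = -8)
t(C, n) = 24 + C (t(C, n) = 4*6 + C = 24 + C)
m(c) = 27/c (m(c) = (24 + 3)/c = 27/c)
20 + 4*m(-4) = 20 + 4*(27/(-4)) = 20 + 4*(27*(-¼)) = 20 + 4*(-27/4) = 20 - 27 = -7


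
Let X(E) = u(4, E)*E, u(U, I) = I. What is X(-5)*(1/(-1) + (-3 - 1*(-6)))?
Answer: 50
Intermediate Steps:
X(E) = E**2 (X(E) = E*E = E**2)
X(-5)*(1/(-1) + (-3 - 1*(-6))) = (-5)**2*(1/(-1) + (-3 - 1*(-6))) = 25*(-1 + (-3 + 6)) = 25*(-1 + 3) = 25*2 = 50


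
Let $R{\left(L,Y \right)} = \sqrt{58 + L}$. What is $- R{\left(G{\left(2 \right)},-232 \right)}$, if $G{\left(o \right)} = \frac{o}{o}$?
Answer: $- \sqrt{59} \approx -7.6811$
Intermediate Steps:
$G{\left(o \right)} = 1$
$- R{\left(G{\left(2 \right)},-232 \right)} = - \sqrt{58 + 1} = - \sqrt{59}$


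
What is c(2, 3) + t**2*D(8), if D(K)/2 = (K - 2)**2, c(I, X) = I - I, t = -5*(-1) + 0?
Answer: 1800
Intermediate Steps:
t = 5 (t = 5 + 0 = 5)
c(I, X) = 0
D(K) = 2*(-2 + K)**2 (D(K) = 2*(K - 2)**2 = 2*(-2 + K)**2)
c(2, 3) + t**2*D(8) = 0 + 5**2*(2*(-2 + 8)**2) = 0 + 25*(2*6**2) = 0 + 25*(2*36) = 0 + 25*72 = 0 + 1800 = 1800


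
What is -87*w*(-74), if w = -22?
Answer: -141636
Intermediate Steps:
-87*w*(-74) = -87*(-22)*(-74) = 1914*(-74) = -141636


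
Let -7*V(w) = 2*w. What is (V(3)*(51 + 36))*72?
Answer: -37584/7 ≈ -5369.1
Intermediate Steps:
V(w) = -2*w/7
(V(3)*(51 + 36))*72 = ((-2/7*3)*(51 + 36))*72 = -6/7*87*72 = -522/7*72 = -37584/7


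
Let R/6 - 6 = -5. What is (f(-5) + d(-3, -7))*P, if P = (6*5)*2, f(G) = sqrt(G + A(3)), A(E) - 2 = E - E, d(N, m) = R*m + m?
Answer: -2940 + 60*I*sqrt(3) ≈ -2940.0 + 103.92*I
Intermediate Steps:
R = 6 (R = 36 + 6*(-5) = 36 - 30 = 6)
d(N, m) = 7*m (d(N, m) = 6*m + m = 7*m)
A(E) = 2 (A(E) = 2 + (E - E) = 2 + 0 = 2)
f(G) = sqrt(2 + G) (f(G) = sqrt(G + 2) = sqrt(2 + G))
P = 60 (P = 30*2 = 60)
(f(-5) + d(-3, -7))*P = (sqrt(2 - 5) + 7*(-7))*60 = (sqrt(-3) - 49)*60 = (I*sqrt(3) - 49)*60 = (-49 + I*sqrt(3))*60 = -2940 + 60*I*sqrt(3)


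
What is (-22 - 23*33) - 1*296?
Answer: -1077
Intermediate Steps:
(-22 - 23*33) - 1*296 = (-22 - 759) - 296 = -781 - 296 = -1077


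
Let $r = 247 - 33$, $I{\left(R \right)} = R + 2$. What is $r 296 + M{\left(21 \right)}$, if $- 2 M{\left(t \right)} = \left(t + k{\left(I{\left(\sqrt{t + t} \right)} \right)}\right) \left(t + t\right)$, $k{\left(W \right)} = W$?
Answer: $62861 - 21 \sqrt{42} \approx 62725.0$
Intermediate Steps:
$I{\left(R \right)} = 2 + R$
$M{\left(t \right)} = - t \left(2 + t + \sqrt{2} \sqrt{t}\right)$ ($M{\left(t \right)} = - \frac{\left(t + \left(2 + \sqrt{t + t}\right)\right) \left(t + t\right)}{2} = - \frac{\left(t + \left(2 + \sqrt{2 t}\right)\right) 2 t}{2} = - \frac{\left(t + \left(2 + \sqrt{2} \sqrt{t}\right)\right) 2 t}{2} = - \frac{\left(2 + t + \sqrt{2} \sqrt{t}\right) 2 t}{2} = - \frac{2 t \left(2 + t + \sqrt{2} \sqrt{t}\right)}{2} = - t \left(2 + t + \sqrt{2} \sqrt{t}\right)$)
$r = 214$
$r 296 + M{\left(21 \right)} = 214 \cdot 296 - 21 \left(2 + 21 + \sqrt{2} \sqrt{21}\right) = 63344 - 21 \left(2 + 21 + \sqrt{42}\right) = 63344 - 21 \left(23 + \sqrt{42}\right) = 63344 - \left(483 + 21 \sqrt{42}\right) = 62861 - 21 \sqrt{42}$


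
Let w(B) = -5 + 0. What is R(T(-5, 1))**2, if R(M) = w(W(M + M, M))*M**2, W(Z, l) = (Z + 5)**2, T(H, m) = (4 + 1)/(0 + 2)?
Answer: 15625/16 ≈ 976.56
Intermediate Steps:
T(H, m) = 5/2
W(Z, l) = (5 + Z)**2
w(B) = -5
R(M) = -5*M**2
R(T(-5, 1))**2 = (-5*(5/2)**2)**2 = (-5*25/4)**2 = (-125/4)**2 = 15625/16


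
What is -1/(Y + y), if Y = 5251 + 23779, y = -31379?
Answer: 1/2349 ≈ 0.00042571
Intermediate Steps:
Y = 29030
-1/(Y + y) = -1/(29030 - 31379) = -1/(-2349) = -1*(-1/2349) = 1/2349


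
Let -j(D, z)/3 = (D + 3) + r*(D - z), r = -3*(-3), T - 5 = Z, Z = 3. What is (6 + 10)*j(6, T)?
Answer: 432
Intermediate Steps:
T = 8 (T = 5 + 3 = 8)
r = 9
j(D, z) = -9 - 30*D + 27*z (j(D, z) = -3*((D + 3) + 9*(D - z)) = -3*((3 + D) + (-9*z + 9*D)) = -3*(3 - 9*z + 10*D) = -9 - 30*D + 27*z)
(6 + 10)*j(6, T) = (6 + 10)*(-9 - 30*6 + 27*8) = 16*(-9 - 180 + 216) = 16*27 = 432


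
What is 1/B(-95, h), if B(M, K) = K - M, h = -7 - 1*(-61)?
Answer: 1/149 ≈ 0.0067114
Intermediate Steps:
h = 54 (h = -7 + 61 = 54)
1/B(-95, h) = 1/(54 - 1*(-95)) = 1/(54 + 95) = 1/149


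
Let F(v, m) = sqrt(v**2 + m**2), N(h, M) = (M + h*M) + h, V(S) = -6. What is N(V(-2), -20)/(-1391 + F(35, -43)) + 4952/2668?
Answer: 2304364148/1288515269 - 94*sqrt(3074)/1931807 ≈ 1.7857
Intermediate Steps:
N(h, M) = M + h + M*h (N(h, M) = (M + M*h) + h = M + h + M*h)
F(v, m) = sqrt(m**2 + v**2)
N(V(-2), -20)/(-1391 + F(35, -43)) + 4952/2668 = (-20 - 6 - 20*(-6))/(-1391 + sqrt((-43)**2 + 35**2)) + 4952/2668 = (-20 - 6 + 120)/(-1391 + sqrt(1849 + 1225)) + 4952*(1/2668) = 94/(-1391 + sqrt(3074)) + 1238/667 = 1238/667 + 94/(-1391 + sqrt(3074))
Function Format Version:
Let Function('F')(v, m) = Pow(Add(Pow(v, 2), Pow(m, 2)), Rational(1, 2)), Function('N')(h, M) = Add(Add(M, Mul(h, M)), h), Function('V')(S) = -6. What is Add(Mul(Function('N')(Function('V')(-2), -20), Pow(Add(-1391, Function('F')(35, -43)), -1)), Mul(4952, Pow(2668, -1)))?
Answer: Add(Rational(2304364148, 1288515269), Mul(Rational(-94, 1931807), Pow(3074, Rational(1, 2)))) ≈ 1.7857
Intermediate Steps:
Function('N')(h, M) = Add(M, h, Mul(M, h)) (Function('N')(h, M) = Add(Add(M, Mul(M, h)), h) = Add(M, h, Mul(M, h)))
Function('F')(v, m) = Pow(Add(Pow(m, 2), Pow(v, 2)), Rational(1, 2))
Add(Mul(Function('N')(Function('V')(-2), -20), Pow(Add(-1391, Function('F')(35, -43)), -1)), Mul(4952, Pow(2668, -1))) = Add(Mul(Add(-20, -6, Mul(-20, -6)), Pow(Add(-1391, Pow(Add(Pow(-43, 2), Pow(35, 2)), Rational(1, 2))), -1)), Mul(4952, Pow(2668, -1))) = Add(Mul(Add(-20, -6, 120), Pow(Add(-1391, Pow(Add(1849, 1225), Rational(1, 2))), -1)), Mul(4952, Rational(1, 2668))) = Add(Mul(94, Pow(Add(-1391, Pow(3074, Rational(1, 2))), -1)), Rational(1238, 667)) = Add(Rational(1238, 667), Mul(94, Pow(Add(-1391, Pow(3074, Rational(1, 2))), -1)))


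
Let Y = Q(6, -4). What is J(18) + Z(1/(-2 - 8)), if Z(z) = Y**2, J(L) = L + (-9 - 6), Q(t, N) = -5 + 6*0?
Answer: 28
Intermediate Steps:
Q(t, N) = -5 (Q(t, N) = -5 + 0 = -5)
Y = -5
J(L) = -15 + L (J(L) = L - 15 = -15 + L)
Z(z) = 25 (Z(z) = (-5)**2 = 25)
J(18) + Z(1/(-2 - 8)) = (-15 + 18) + 25 = 3 + 25 = 28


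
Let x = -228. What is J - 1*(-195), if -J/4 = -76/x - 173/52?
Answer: 8072/39 ≈ 206.97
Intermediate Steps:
J = 467/39 (J = -4*(-76/(-228) - 173/52) = -4*(-76*(-1/228) - 173*1/52) = -4*(⅓ - 173/52) = -4*(-467/156) = 467/39 ≈ 11.974)
J - 1*(-195) = 467/39 - 1*(-195) = 467/39 + 195 = 8072/39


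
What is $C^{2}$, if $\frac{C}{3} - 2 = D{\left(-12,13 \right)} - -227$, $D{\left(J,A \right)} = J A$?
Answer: $47961$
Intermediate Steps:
$D{\left(J,A \right)} = A J$
$C = 219$ ($C = 6 + 3 \left(13 \left(-12\right) - -227\right) = 6 + 3 \left(-156 + 227\right) = 6 + 3 \cdot 71 = 6 + 213 = 219$)
$C^{2} = 219^{2} = 47961$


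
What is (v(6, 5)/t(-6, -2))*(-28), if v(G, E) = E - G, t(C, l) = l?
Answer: -14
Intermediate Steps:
(v(6, 5)/t(-6, -2))*(-28) = ((5 - 1*6)/(-2))*(-28) = ((5 - 6)*(-½))*(-28) = -1*(-½)*(-28) = (½)*(-28) = -14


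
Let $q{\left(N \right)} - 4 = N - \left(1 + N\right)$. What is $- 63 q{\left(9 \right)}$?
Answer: $-189$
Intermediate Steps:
$q{\left(N \right)} = 3$ ($q{\left(N \right)} = 4 + \left(N - \left(1 + N\right)\right) = 4 - 1 = 3$)
$- 63 q{\left(9 \right)} = \left(-63\right) 3 = -189$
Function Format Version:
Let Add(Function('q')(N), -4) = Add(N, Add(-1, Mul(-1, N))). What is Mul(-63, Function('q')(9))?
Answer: -189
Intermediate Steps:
Function('q')(N) = 3 (Function('q')(N) = Add(4, Add(N, Add(-1, Mul(-1, N)))) = Add(4, -1) = 3)
Mul(-63, Function('q')(9)) = Mul(-63, 3) = -189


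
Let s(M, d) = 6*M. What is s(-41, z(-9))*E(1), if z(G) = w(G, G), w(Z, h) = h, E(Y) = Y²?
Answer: -246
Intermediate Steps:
z(G) = G
s(-41, z(-9))*E(1) = (6*(-41))*1² = -246*1 = -246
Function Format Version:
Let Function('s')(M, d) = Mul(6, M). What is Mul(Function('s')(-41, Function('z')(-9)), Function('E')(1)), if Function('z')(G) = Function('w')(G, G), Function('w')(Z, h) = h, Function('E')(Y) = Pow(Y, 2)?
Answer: -246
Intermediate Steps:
Function('z')(G) = G
Mul(Function('s')(-41, Function('z')(-9)), Function('E')(1)) = Mul(Mul(6, -41), Pow(1, 2)) = Mul(-246, 1) = -246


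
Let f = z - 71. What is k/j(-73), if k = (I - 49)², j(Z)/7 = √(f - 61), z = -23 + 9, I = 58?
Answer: -81*I*√146/1022 ≈ -0.95766*I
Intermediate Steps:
z = -14
f = -85 (f = -14 - 71 = -85)
j(Z) = 7*I*√146 (j(Z) = 7*√(-85 - 61) = 7*√(-146) = 7*(I*√146) = 7*I*√146)
k = 81 (k = (58 - 49)² = 9² = 81)
k/j(-73) = 81/((7*I*√146)) = 81*(-I*√146/1022) = -81*I*√146/1022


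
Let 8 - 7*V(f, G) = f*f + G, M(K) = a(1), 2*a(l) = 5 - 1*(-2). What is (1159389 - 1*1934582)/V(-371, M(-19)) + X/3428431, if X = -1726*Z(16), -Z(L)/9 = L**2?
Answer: 38302419210754/943754486663 ≈ 40.585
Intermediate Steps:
a(l) = 7/2 (a(l) = (5 - 1*(-2))/2 = (5 + 2)/2 = (1/2)*7 = 7/2)
M(K) = 7/2
Z(L) = -9*L**2
X = 3976704 (X = -(-15534)*16**2 = -(-15534)*256 = -1726*(-2304) = 3976704)
V(f, G) = 8/7 - G/7 - f**2/7 (V(f, G) = 8/7 - (f*f + G)/7 = 8/7 - (f**2 + G)/7 = 8/7 - (G + f**2)/7 = 8/7 + (-G/7 - f**2/7) = 8/7 - G/7 - f**2/7)
(1159389 - 1*1934582)/V(-371, M(-19)) + X/3428431 = (1159389 - 1*1934582)/(8/7 - 1/7*7/2 - 1/7*(-371)**2) + 3976704/3428431 = (1159389 - 1934582)/(8/7 - 1/2 - 1/7*137641) + 3976704*(1/3428431) = -775193/(8/7 - 1/2 - 19663) + 3976704/3428431 = -775193/(-275273/14) + 3976704/3428431 = -775193*(-14/275273) + 3976704/3428431 = 10852702/275273 + 3976704/3428431 = 38302419210754/943754486663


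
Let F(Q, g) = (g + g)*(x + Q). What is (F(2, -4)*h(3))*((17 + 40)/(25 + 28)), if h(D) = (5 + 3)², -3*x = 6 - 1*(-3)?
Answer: 29184/53 ≈ 550.64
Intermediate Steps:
x = -3 (x = -(6 - 1*(-3))/3 = -(6 + 3)/3 = -⅓*9 = -3)
h(D) = 64 (h(D) = 8² = 64)
F(Q, g) = 2*g*(-3 + Q) (F(Q, g) = (g + g)*(-3 + Q) = (2*g)*(-3 + Q) = 2*g*(-3 + Q))
(F(2, -4)*h(3))*((17 + 40)/(25 + 28)) = ((2*(-4)*(-3 + 2))*64)*((17 + 40)/(25 + 28)) = ((2*(-4)*(-1))*64)*(57/53) = (8*64)*(57*(1/53)) = 512*(57/53) = 29184/53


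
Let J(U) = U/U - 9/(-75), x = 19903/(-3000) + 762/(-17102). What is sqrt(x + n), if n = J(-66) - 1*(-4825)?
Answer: sqrt(31715604993679710)/2565300 ≈ 69.422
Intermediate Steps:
x = -171333553/25653000 (x = 19903*(-1/3000) + 762*(-1/17102) = -19903/3000 - 381/8551 = -171333553/25653000 ≈ -6.6789)
J(U) = 28/25 (J(U) = 1 - 9*(-1/75) = 1 + 3/25 = 28/25)
n = 120653/25 (n = 28/25 - 1*(-4825) = 28/25 + 4825 = 120653/25 ≈ 4826.1)
sqrt(x + n) = sqrt(-171333553/25653000 + 120653/25) = sqrt(123633122807/25653000) = sqrt(31715604993679710)/2565300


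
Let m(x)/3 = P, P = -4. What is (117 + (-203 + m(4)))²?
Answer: 9604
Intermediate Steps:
m(x) = -12 (m(x) = 3*(-4) = -12)
(117 + (-203 + m(4)))² = (117 + (-203 - 12))² = (117 - 215)² = (-98)² = 9604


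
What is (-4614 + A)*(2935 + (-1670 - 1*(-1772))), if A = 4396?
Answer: -662066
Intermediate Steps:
(-4614 + A)*(2935 + (-1670 - 1*(-1772))) = (-4614 + 4396)*(2935 + (-1670 - 1*(-1772))) = -218*(2935 + (-1670 + 1772)) = -218*(2935 + 102) = -218*3037 = -662066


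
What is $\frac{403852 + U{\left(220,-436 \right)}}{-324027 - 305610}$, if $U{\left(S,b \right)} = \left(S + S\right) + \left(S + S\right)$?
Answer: $- \frac{404732}{629637} \approx -0.6428$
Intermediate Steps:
$U{\left(S,b \right)} = 4 S$ ($U{\left(S,b \right)} = 2 S + 2 S = 4 S$)
$\frac{403852 + U{\left(220,-436 \right)}}{-324027 - 305610} = \frac{403852 + 4 \cdot 220}{-324027 - 305610} = \frac{403852 + 880}{-629637} = 404732 \left(- \frac{1}{629637}\right) = - \frac{404732}{629637}$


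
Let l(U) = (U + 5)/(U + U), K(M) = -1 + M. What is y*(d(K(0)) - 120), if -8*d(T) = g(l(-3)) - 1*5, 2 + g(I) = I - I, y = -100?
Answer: 23825/2 ≈ 11913.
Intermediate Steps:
l(U) = (5 + U)/(2*U) (l(U) = (5 + U)/((2*U)) = (5 + U)*(1/(2*U)) = (5 + U)/(2*U))
g(I) = -2 (g(I) = -2 + (I - I) = -2 + 0 = -2)
d(T) = 7/8 (d(T) = -(-2 - 1*5)/8 = -(-2 - 5)/8 = -⅛*(-7) = 7/8)
y*(d(K(0)) - 120) = -100*(7/8 - 120) = -100*(-953/8) = 23825/2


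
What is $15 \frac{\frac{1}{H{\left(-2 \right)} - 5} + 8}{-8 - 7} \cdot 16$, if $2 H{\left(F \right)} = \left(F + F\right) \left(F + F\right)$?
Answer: $- \frac{400}{3} \approx -133.33$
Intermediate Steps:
$H{\left(F \right)} = 2 F^{2}$ ($H{\left(F \right)} = \frac{\left(F + F\right) \left(F + F\right)}{2} = \frac{2 F 2 F}{2} = \frac{4 F^{2}}{2} = 2 F^{2}$)
$15 \frac{\frac{1}{H{\left(-2 \right)} - 5} + 8}{-8 - 7} \cdot 16 = 15 \frac{\frac{1}{2 \left(-2\right)^{2} - 5} + 8}{-8 - 7} \cdot 16 = 15 \frac{\frac{1}{2 \cdot 4 - 5} + 8}{-8 - 7} \cdot 16 = 15 \frac{\frac{1}{8 - 5} + 8}{-8 - 7} \cdot 16 = 15 \frac{\frac{1}{3} + 8}{-15} \cdot 16 = 15 \left(\frac{1}{3} + 8\right) \left(- \frac{1}{15}\right) 16 = 15 \cdot \frac{25}{3} \left(- \frac{1}{15}\right) 16 = 15 \left(- \frac{5}{9}\right) 16 = \left(- \frac{25}{3}\right) 16 = - \frac{400}{3}$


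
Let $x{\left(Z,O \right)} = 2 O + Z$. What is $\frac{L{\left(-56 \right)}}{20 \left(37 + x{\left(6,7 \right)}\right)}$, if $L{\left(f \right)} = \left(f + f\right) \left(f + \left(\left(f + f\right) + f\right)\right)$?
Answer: $\frac{6272}{285} \approx 22.007$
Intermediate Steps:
$x{\left(Z,O \right)} = Z + 2 O$
$L{\left(f \right)} = 8 f^{2}$ ($L{\left(f \right)} = 2 f \left(f + \left(2 f + f\right)\right) = 2 f \left(f + 3 f\right) = 2 f 4 f = 8 f^{2}$)
$\frac{L{\left(-56 \right)}}{20 \left(37 + x{\left(6,7 \right)}\right)} = \frac{8 \left(-56\right)^{2}}{20 \left(37 + \left(6 + 2 \cdot 7\right)\right)} = \frac{8 \cdot 3136}{20 \left(37 + \left(6 + 14\right)\right)} = \frac{25088}{20 \left(37 + 20\right)} = \frac{25088}{20 \cdot 57} = \frac{25088}{1140} = 25088 \cdot \frac{1}{1140} = \frac{6272}{285}$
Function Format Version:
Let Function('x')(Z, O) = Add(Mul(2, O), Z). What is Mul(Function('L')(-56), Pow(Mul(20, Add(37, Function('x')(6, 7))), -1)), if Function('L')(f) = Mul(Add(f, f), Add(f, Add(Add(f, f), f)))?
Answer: Rational(6272, 285) ≈ 22.007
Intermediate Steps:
Function('x')(Z, O) = Add(Z, Mul(2, O))
Function('L')(f) = Mul(8, Pow(f, 2)) (Function('L')(f) = Mul(Mul(2, f), Add(f, Add(Mul(2, f), f))) = Mul(Mul(2, f), Add(f, Mul(3, f))) = Mul(Mul(2, f), Mul(4, f)) = Mul(8, Pow(f, 2)))
Mul(Function('L')(-56), Pow(Mul(20, Add(37, Function('x')(6, 7))), -1)) = Mul(Mul(8, Pow(-56, 2)), Pow(Mul(20, Add(37, Add(6, Mul(2, 7)))), -1)) = Mul(Mul(8, 3136), Pow(Mul(20, Add(37, Add(6, 14))), -1)) = Mul(25088, Pow(Mul(20, Add(37, 20)), -1)) = Mul(25088, Pow(Mul(20, 57), -1)) = Mul(25088, Pow(1140, -1)) = Mul(25088, Rational(1, 1140)) = Rational(6272, 285)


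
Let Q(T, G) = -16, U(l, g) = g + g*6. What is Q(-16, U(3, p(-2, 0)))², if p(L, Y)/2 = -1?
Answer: 256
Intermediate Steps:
p(L, Y) = -2 (p(L, Y) = 2*(-1) = -2)
U(l, g) = 7*g (U(l, g) = g + 6*g = 7*g)
Q(-16, U(3, p(-2, 0)))² = (-16)² = 256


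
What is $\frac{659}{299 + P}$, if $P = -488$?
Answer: $- \frac{659}{189} \approx -3.4868$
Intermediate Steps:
$\frac{659}{299 + P} = \frac{659}{299 - 488} = \frac{659}{-189} = 659 \left(- \frac{1}{189}\right) = - \frac{659}{189}$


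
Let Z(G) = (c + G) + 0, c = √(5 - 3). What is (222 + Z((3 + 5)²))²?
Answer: (286 + √2)² ≈ 82607.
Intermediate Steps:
c = √2 ≈ 1.4142
Z(G) = G + √2 (Z(G) = (√2 + G) + 0 = (G + √2) + 0 = G + √2)
(222 + Z((3 + 5)²))² = (222 + ((3 + 5)² + √2))² = (222 + (8² + √2))² = (222 + (64 + √2))² = (286 + √2)²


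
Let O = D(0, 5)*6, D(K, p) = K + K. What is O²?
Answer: 0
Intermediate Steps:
D(K, p) = 2*K
O = 0 (O = (2*0)*6 = 0*6 = 0)
O² = 0² = 0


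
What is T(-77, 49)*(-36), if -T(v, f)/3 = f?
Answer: 5292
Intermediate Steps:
T(v, f) = -3*f
T(-77, 49)*(-36) = -3*49*(-36) = -147*(-36) = 5292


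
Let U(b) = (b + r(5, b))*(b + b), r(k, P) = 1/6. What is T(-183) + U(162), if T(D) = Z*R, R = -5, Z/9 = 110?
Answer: 47592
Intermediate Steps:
Z = 990 (Z = 9*110 = 990)
r(k, P) = ⅙
U(b) = 2*b*(⅙ + b) (U(b) = (b + ⅙)*(b + b) = (⅙ + b)*(2*b) = 2*b*(⅙ + b))
T(D) = -4950 (T(D) = 990*(-5) = -4950)
T(-183) + U(162) = -4950 + (⅓)*162*(1 + 6*162) = -4950 + (⅓)*162*(1 + 972) = -4950 + (⅓)*162*973 = -4950 + 52542 = 47592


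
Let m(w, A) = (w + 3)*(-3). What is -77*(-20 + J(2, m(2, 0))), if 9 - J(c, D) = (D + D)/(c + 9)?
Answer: 637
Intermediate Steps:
m(w, A) = -9 - 3*w (m(w, A) = (3 + w)*(-3) = -9 - 3*w)
J(c, D) = 9 - 2*D/(9 + c) (J(c, D) = 9 - (D + D)/(c + 9) = 9 - 2*D/(9 + c))
-77*(-20 + J(2, m(2, 0))) = -77*(-20 + (81 - 2*(-9 - 3*2) + 9*2)/(9 + 2)) = -77*(-20 + (81 - 2*(-9 - 6) + 18)/11) = -77*(-20 + (81 - 2*(-15) + 18)/11) = -77*(-20 + (81 + 30 + 18)/11) = -77*(-20 + (1/11)*129) = -77*(-20 + 129/11) = -77*(-91/11) = 637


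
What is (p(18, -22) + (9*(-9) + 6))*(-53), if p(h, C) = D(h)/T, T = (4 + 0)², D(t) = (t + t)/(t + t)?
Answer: 63547/16 ≈ 3971.7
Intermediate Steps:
D(t) = 1 (D(t) = (2*t)/((2*t)) = (2*t)*(1/(2*t)) = 1)
T = 16 (T = 4² = 16)
p(h, C) = 1/16
(p(18, -22) + (9*(-9) + 6))*(-53) = (1/16 + (9*(-9) + 6))*(-53) = (1/16 + (-81 + 6))*(-53) = (1/16 - 75)*(-53) = -1199/16*(-53) = 63547/16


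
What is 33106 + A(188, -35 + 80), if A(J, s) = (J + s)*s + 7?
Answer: 43598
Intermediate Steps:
A(J, s) = 7 + s*(J + s) (A(J, s) = s*(J + s) + 7 = 7 + s*(J + s))
33106 + A(188, -35 + 80) = 33106 + (7 + (-35 + 80)² + 188*(-35 + 80)) = 33106 + (7 + 45² + 188*45) = 33106 + (7 + 2025 + 8460) = 33106 + 10492 = 43598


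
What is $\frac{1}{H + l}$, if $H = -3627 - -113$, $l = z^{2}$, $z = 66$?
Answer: $\frac{1}{842} \approx 0.0011876$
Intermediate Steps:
$l = 4356$ ($l = 66^{2} = 4356$)
$H = -3514$ ($H = -3627 + \left(-15 + 128\right) = -3627 + 113 = -3514$)
$\frac{1}{H + l} = \frac{1}{-3514 + 4356} = \frac{1}{842}$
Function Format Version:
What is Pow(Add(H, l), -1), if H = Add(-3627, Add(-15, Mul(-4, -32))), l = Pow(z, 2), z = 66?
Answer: Rational(1, 842) ≈ 0.0011876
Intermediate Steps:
l = 4356 (l = Pow(66, 2) = 4356)
H = -3514 (H = Add(-3627, Add(-15, 128)) = Add(-3627, 113) = -3514)
Pow(Add(H, l), -1) = Pow(Add(-3514, 4356), -1) = Pow(842, -1) = Rational(1, 842)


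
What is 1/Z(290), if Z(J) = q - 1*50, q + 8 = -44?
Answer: -1/102 ≈ -0.0098039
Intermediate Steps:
q = -52 (q = -8 - 44 = -52)
Z(J) = -102 (Z(J) = -52 - 1*50 = -52 - 50 = -102)
1/Z(290) = 1/(-102) = -1/102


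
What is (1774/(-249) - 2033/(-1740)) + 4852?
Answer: 233288553/48140 ≈ 4846.0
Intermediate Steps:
(1774/(-249) - 2033/(-1740)) + 4852 = (1774*(-1/249) - 2033*(-1/1740)) + 4852 = (-1774/249 + 2033/1740) + 4852 = -286727/48140 + 4852 = 233288553/48140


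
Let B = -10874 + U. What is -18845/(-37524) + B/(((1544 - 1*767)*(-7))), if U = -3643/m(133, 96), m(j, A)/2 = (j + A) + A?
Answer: 2634791707/1052860900 ≈ 2.5025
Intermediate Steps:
m(j, A) = 2*j + 4*A (m(j, A) = 2*((j + A) + A) = 2*((A + j) + A) = 2*(j + 2*A) = 2*j + 4*A)
U = -3643/650 (U = -3643/(2*133 + 4*96) = -3643/(266 + 384) = -3643/650 ≈ -5.6046)
B = -7071743/650 (B = -10874 - 3643/650 = -7071743/650 ≈ -10880.)
-18845/(-37524) + B/(((1544 - 1*767)*(-7))) = -18845/(-37524) - 7071743*(-1/(7*(1544 - 1*767)))/650 = -18845*(-1/37524) - 7071743*(-1/(7*(1544 - 767)))/650 = 18845/37524 - 7071743/(650*(777*(-7))) = 18845/37524 - 7071743/650/(-5439) = 18845/37524 - 7071743/650*(-1/5439) = 18845/37524 + 1010249/505050 = 2634791707/1052860900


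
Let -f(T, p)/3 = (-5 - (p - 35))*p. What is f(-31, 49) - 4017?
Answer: -1224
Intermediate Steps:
f(T, p) = -3*p*(30 - p) (f(T, p) = -3*(-5 - (p - 35))*p = -3*(-5 - (-35 + p))*p = -3*(-5 + (35 - p))*p = -3*(30 - p)*p = -3*p*(30 - p))
f(-31, 49) - 4017 = 3*49*(-30 + 49) - 4017 = 3*49*19 - 4017 = 2793 - 4017 = -1224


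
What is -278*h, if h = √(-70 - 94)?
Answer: -556*I*√41 ≈ -3560.1*I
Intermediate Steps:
h = 2*I*√41 (h = √(-164) = 2*I*√41 ≈ 12.806*I)
-278*h = -556*I*√41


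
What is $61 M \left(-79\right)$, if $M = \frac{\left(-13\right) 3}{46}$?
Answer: $\frac{187941}{46} \approx 4085.7$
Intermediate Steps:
$M = - \frac{39}{46}$ ($M = \left(-39\right) \frac{1}{46} = - \frac{39}{46} \approx -0.84783$)
$61 M \left(-79\right) = 61 \left(- \frac{39}{46}\right) \left(-79\right) = \left(- \frac{2379}{46}\right) \left(-79\right) = \frac{187941}{46}$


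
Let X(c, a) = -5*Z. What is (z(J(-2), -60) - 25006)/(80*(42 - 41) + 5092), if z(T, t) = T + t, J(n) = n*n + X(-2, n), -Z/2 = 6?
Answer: -4167/862 ≈ -4.8341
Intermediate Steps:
Z = -12 (Z = -2*6 = -12)
X(c, a) = 60 (X(c, a) = -5*(-12) = 60)
J(n) = 60 + n² (J(n) = n*n + 60 = n² + 60 = 60 + n²)
(z(J(-2), -60) - 25006)/(80*(42 - 41) + 5092) = (((60 + (-2)²) - 60) - 25006)/(80*(42 - 41) + 5092) = (((60 + 4) - 60) - 25006)/(80*1 + 5092) = ((64 - 60) - 25006)/(80 + 5092) = (4 - 25006)/5172 = -25002*1/5172 = -4167/862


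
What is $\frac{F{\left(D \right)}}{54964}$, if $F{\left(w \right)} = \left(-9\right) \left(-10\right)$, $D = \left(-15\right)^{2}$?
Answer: $\frac{45}{27482} \approx 0.0016374$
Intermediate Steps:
$D = 225$
$F{\left(w \right)} = 90$
$\frac{F{\left(D \right)}}{54964} = \frac{90}{54964} = 90 \cdot \frac{1}{54964} = \frac{45}{27482}$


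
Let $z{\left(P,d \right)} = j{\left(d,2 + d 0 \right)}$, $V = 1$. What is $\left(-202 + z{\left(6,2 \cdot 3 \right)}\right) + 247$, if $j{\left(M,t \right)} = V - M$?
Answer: $40$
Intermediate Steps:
$j{\left(M,t \right)} = 1 - M$
$z{\left(P,d \right)} = 1 - d$
$\left(-202 + z{\left(6,2 \cdot 3 \right)}\right) + 247 = \left(-202 + \left(1 - 2 \cdot 3\right)\right) + 247 = \left(-202 + \left(1 - 6\right)\right) + 247 = \left(-202 - 5\right) + 247 = -207 + 247 = 40$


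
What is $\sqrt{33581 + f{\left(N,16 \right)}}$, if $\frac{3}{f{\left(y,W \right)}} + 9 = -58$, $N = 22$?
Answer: $\frac{2 \sqrt{37686227}}{67} \approx 183.25$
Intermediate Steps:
$f{\left(y,W \right)} = - \frac{3}{67}$ ($f{\left(y,W \right)} = \frac{3}{-9 - 58} = \frac{3}{-67} = 3 \left(- \frac{1}{67}\right) = - \frac{3}{67}$)
$\sqrt{33581 + f{\left(N,16 \right)}} = \sqrt{33581 - \frac{3}{67}} = \sqrt{\frac{2249924}{67}} = \frac{2 \sqrt{37686227}}{67}$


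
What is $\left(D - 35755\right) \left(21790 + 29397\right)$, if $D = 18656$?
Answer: $-875246513$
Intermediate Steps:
$\left(D - 35755\right) \left(21790 + 29397\right) = \left(18656 - 35755\right) \left(21790 + 29397\right) = \left(-17099\right) 51187 = -875246513$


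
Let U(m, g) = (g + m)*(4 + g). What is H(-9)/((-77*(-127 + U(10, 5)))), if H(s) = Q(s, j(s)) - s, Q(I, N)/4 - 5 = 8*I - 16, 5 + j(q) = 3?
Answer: 323/616 ≈ 0.52435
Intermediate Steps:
j(q) = -2 (j(q) = -5 + 3 = -2)
Q(I, N) = -44 + 32*I (Q(I, N) = 20 + 4*(8*I - 16) = 20 + 4*(-16 + 8*I) = 20 + (-64 + 32*I) = -44 + 32*I)
H(s) = -44 + 31*s (H(s) = (-44 + 32*s) - s = -44 + 31*s)
U(m, g) = (4 + g)*(g + m)
H(-9)/((-77*(-127 + U(10, 5)))) = (-44 + 31*(-9))/((-77*(-127 + (5² + 4*5 + 4*10 + 5*10)))) = (-44 - 279)/((-77*(-127 + (25 + 20 + 40 + 50)))) = -323*(-1/(77*(-127 + 135))) = -323/((-77*8)) = -323/(-616) = -323*(-1/616) = 323/616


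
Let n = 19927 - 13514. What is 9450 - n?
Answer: 3037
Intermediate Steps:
n = 6413
9450 - n = 9450 - 1*6413 = 9450 - 6413 = 3037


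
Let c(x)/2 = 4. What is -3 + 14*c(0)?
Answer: 109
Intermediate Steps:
c(x) = 8 (c(x) = 2*4 = 8)
-3 + 14*c(0) = -3 + 14*8 = -3 + 112 = 109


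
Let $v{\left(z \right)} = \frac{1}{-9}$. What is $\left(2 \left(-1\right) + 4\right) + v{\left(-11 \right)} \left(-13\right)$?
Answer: $\frac{31}{9} \approx 3.4444$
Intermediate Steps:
$v{\left(z \right)} = - \frac{1}{9}$
$\left(2 \left(-1\right) + 4\right) + v{\left(-11 \right)} \left(-13\right) = \left(2 \left(-1\right) + 4\right) - - \frac{13}{9} = \left(-2 + 4\right) + \frac{13}{9} = 2 + \frac{13}{9} = \frac{31}{9}$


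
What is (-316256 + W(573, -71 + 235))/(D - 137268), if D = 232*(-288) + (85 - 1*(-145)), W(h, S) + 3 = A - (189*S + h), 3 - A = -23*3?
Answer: 173878/101927 ≈ 1.7059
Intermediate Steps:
A = 72 (A = 3 - (-23)*3 = 3 - 1*(-69) = 3 + 69 = 72)
W(h, S) = 69 - h - 189*S (W(h, S) = -3 + (72 - (189*S + h)) = -3 + (72 - (h + 189*S)) = -3 + (72 + (-h - 189*S)) = -3 + (72 - h - 189*S) = 69 - h - 189*S)
D = -66586 (D = -66816 + (85 + 145) = -66816 + 230 = -66586)
(-316256 + W(573, -71 + 235))/(D - 137268) = (-316256 + (69 - 1*573 - 189*(-71 + 235)))/(-66586 - 137268) = (-316256 + (69 - 573 - 189*164))/(-203854) = (-316256 + (69 - 573 - 30996))*(-1/203854) = (-316256 - 31500)*(-1/203854) = -347756*(-1/203854) = 173878/101927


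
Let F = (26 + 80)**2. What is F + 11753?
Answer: 22989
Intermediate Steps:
F = 11236 (F = 106**2 = 11236)
F + 11753 = 11236 + 11753 = 22989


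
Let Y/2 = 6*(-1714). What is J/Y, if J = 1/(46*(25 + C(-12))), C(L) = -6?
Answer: -1/17976432 ≈ -5.5628e-8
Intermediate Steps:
Y = -20568 (Y = 2*(6*(-1714)) = 2*(-10284) = -20568)
J = 1/874 (J = 1/(46*(25 - 6)) = 1/(46*19) = 1/874 ≈ 0.0011442)
J/Y = (1/874)/(-20568) = (1/874)*(-1/20568) = -1/17976432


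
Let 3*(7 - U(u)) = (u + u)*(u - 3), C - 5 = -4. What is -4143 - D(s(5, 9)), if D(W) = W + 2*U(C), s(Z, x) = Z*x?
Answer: -12614/3 ≈ -4204.7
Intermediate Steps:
C = 1 (C = 5 - 4 = 1)
U(u) = 7 - 2*u*(-3 + u)/3 (U(u) = 7 - (u + u)*(u - 3)/3 = 7 - 2*u*(-3 + u)/3)
D(W) = 50/3 + W (D(W) = W + 2*(7 + 2*1 - ⅔*1²) = W + 2*(7 + 2 - ⅔*1) = W + 2*(7 + 2 - ⅔) = W + 2*(25/3) = W + 50/3 = 50/3 + W)
-4143 - D(s(5, 9)) = -4143 - (50/3 + 5*9) = -4143 - (50/3 + 45) = -4143 - 1*185/3 = -4143 - 185/3 = -12614/3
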